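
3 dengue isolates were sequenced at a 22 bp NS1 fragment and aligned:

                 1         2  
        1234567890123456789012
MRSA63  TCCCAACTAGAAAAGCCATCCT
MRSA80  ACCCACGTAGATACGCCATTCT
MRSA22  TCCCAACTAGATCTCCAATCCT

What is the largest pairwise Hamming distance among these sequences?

Pairwise Hamming distances:
  MRSA63 vs MRSA80: 6
  MRSA63 vs MRSA22: 5
  MRSA80 vs MRSA22: 8
The largest is 8, between MRSA80 and MRSA22.

8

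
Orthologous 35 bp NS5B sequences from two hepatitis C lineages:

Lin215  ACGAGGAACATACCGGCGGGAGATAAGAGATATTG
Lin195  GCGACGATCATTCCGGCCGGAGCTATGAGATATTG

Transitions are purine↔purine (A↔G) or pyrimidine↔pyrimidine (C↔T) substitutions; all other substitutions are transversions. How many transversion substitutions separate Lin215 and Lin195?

Mismatches occur at site 1 (A↔G, transition), site 5 (G↔C, transversion), site 8 (A↔T, transversion), site 12 (A↔T, transversion), site 18 (G↔C, transversion), site 23 (A↔C, transversion), site 26 (A↔T, transversion).
Of the 7 differences, 1 transition and 6 transversions, so the answer is 6.

6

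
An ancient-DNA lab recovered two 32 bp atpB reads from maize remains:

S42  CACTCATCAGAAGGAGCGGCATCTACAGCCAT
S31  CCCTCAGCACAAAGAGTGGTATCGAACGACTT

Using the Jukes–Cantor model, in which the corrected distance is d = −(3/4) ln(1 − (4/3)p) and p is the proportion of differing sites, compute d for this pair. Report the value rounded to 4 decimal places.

Mismatches occur at site 2 (A↔C), site 7 (T↔G), site 10 (G↔C), site 13 (G↔A), site 17 (C↔T), site 20 (C↔T), site 24 (T↔G), site 26 (C↔A), site 27 (A↔C), site 29 (C↔A), site 31 (A↔T).
p = 11/32 = 0.343750.
d = −0.75 · ln(1 − (4/3)·0.343750) = −0.75 · ln(0.541667) = −0.75 · (-0.613104) = 0.4598.

0.4598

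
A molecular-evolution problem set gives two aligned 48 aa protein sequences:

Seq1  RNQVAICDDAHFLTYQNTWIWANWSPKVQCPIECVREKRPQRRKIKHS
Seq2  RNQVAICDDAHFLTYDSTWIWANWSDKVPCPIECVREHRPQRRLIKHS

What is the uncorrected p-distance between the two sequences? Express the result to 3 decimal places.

0.125

Mismatches occur at site 16 (Q→D), site 17 (N→S), site 26 (P→D), site 29 (Q→P), site 38 (K→H), site 44 (K→L).
There are 6 differences over 48 sites, so p = 6/48 = 0.125.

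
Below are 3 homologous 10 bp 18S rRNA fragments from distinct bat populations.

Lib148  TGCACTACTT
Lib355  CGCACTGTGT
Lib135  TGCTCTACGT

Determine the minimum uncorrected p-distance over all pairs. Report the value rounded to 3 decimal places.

Pairwise Hamming distances:
  Lib148 vs Lib355: 4
  Lib148 vs Lib135: 2
  Lib355 vs Lib135: 4
The smallest is 2 mismatches, between Lib148 and Lib135; p = 2/10 = 0.200.

0.200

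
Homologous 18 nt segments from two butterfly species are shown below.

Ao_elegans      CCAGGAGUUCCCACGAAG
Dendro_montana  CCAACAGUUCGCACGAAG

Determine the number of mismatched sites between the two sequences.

Mismatches occur at site 4 (G→A), site 5 (G→C), site 11 (C→G).
That gives 3 mismatches out of 18 aligned sites, so the Hamming distance is 3.

3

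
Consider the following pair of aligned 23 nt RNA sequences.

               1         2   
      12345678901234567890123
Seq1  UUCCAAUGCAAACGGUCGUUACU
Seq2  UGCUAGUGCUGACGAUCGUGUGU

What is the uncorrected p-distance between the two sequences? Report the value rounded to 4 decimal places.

The sequences differ at positions 2 (U/G), 4 (C/U), 6 (A/G), 10 (A/U), 11 (A/G), 15 (G/A), 20 (U/G), 21 (A/U), 22 (C/G).
There are 9 differences over 23 sites, so p = 9/23 = 0.3913.

0.3913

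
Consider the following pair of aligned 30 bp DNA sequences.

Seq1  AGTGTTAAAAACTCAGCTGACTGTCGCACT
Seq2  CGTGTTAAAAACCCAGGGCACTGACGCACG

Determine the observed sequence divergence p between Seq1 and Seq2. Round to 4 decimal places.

0.2333

The sequences differ at positions 1 (A/C), 13 (T/C), 17 (C/G), 18 (T/G), 19 (G/C), 24 (T/A), 30 (T/G).
There are 7 differences over 30 sites, so p = 7/30 = 0.2333.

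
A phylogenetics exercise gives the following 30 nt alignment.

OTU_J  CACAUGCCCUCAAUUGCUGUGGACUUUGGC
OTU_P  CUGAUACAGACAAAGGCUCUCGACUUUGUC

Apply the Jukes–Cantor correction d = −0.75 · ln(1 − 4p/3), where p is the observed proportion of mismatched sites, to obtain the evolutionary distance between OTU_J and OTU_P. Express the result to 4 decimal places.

Differing sites — 2:A/U; 3:C/G; 6:G/A; 8:C/A; 9:C/G; 10:U/A; 14:U/A; 15:U/G; 19:G/C; 21:G/C; 29:G/U.
p = 11/30 = 0.366667.
d = −0.75 · ln(1 − (4/3)·0.366667) = −0.75 · ln(0.511111) = −0.75 · (-0.671168) = 0.5034.

0.5034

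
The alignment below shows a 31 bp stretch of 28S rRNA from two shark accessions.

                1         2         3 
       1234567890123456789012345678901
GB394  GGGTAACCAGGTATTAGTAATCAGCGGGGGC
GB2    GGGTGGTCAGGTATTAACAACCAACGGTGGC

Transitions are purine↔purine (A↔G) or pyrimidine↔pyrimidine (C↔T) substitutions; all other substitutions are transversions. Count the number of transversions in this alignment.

1

Differing sites — 5:A/G (Ti); 6:A/G (Ti); 7:C/T (Ti); 17:G/A (Ti); 18:T/C (Ti); 21:T/C (Ti); 24:G/A (Ti); 28:G/T (Tv).
Of the 8 differences, 7 transitions and 1 transversion, so the answer is 1.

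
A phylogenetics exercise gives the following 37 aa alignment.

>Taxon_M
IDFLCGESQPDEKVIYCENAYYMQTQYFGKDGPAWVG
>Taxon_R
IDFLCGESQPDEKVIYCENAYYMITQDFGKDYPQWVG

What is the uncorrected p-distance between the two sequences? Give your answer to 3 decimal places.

Differing sites — 24:Q/I; 27:Y/D; 32:G/Y; 34:A/Q.
There are 4 differences over 37 sites, so p = 4/37 = 0.108.

0.108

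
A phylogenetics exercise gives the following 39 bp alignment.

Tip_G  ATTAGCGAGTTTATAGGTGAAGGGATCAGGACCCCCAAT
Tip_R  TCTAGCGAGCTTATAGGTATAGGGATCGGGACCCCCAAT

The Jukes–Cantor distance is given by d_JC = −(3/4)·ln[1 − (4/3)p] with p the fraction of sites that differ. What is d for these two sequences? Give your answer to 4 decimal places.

0.1722

Mismatches occur at site 1 (A↔T), site 2 (T↔C), site 10 (T↔C), site 19 (G↔A), site 20 (A↔T), site 28 (A↔G).
p = 6/39 = 0.153846.
d = −0.75 · ln(1 − (4/3)·0.153846) = −0.75 · ln(0.794872) = −0.75 · (-0.229574) = 0.1722.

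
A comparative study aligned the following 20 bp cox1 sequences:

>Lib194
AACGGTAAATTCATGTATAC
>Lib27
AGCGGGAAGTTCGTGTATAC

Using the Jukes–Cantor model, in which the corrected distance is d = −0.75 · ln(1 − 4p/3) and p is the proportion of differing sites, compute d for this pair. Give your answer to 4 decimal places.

0.2326

The sequences differ at positions 2 (A/G), 6 (T/G), 9 (A/G), 13 (A/G).
p = 4/20 = 0.200000.
d = −0.75 · ln(1 − (4/3)·0.200000) = −0.75 · ln(0.733333) = −0.75 · (-0.310155) = 0.2326.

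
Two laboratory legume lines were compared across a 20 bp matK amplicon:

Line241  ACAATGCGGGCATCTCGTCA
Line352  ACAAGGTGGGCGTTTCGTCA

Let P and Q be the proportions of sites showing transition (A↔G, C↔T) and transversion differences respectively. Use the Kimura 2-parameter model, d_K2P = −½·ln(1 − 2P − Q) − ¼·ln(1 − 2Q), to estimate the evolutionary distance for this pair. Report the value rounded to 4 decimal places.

The sequences differ at positions 5 (T/G, transversion), 7 (C/T, transition), 12 (A/G, transition), 14 (C/T, transition).
Of the 4 differences, 3 transitions and 1 transversion over 20 sites: P = 3/20 = 0.150000, Q = 1/20 = 0.050000.
d = −0.5·ln(0.650000) − 0.25·ln(0.900000) = −0.5·(-0.430783) − 0.25·(-0.105361) = 0.2417.

0.2417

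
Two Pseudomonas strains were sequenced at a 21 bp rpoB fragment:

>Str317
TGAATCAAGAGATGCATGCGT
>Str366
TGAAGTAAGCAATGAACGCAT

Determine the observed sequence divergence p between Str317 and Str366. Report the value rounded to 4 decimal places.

0.3333

Mismatches occur at site 5 (T↔G), site 6 (C↔T), site 10 (A↔C), site 11 (G↔A), site 15 (C↔A), site 17 (T↔C), site 20 (G↔A).
There are 7 differences over 21 sites, so p = 7/21 = 0.3333.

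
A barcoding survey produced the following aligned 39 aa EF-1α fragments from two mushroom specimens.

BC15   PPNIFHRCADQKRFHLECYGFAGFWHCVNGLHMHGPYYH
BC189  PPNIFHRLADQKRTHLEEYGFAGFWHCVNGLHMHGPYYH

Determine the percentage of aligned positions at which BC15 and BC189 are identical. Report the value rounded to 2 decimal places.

92.31%

Mismatches occur at site 8 (C→L), site 14 (F→T), site 18 (C→E).
36 of the 39 sites match, so the percent identity is 36/39 × 100 = 92.31%.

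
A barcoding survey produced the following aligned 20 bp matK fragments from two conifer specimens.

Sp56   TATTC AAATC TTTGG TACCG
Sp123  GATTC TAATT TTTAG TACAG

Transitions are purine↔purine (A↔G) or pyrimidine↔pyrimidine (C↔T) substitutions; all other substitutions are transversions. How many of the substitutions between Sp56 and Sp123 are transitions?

Mismatches occur at site 1 (T↔G, transversion), site 6 (A↔T, transversion), site 10 (C↔T, transition), site 14 (G↔A, transition), site 19 (C↔A, transversion).
Of the 5 differences, 2 transitions and 3 transversions, so the answer is 2.

2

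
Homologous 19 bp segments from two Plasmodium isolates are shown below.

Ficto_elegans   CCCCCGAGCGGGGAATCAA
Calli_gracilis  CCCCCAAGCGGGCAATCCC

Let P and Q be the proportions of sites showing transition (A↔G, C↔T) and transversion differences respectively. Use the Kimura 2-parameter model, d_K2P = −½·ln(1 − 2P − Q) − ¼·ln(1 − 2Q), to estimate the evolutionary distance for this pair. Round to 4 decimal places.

0.2476

Mismatches occur at site 6 (G/A, transition), site 13 (G/C, transversion), site 18 (A/C, transversion), site 19 (A/C, transversion).
Of the 4 differences, 1 transition and 3 transversions over 19 sites: P = 1/19 = 0.052632, Q = 3/19 = 0.157895.
d = −0.5·ln(0.736841) − 0.25·ln(0.684210) = −0.5·(-0.305383) − 0.25·(-0.379490) = 0.2476.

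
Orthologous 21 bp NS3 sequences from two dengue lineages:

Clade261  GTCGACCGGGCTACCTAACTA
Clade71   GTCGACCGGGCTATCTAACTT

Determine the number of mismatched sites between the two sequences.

Mismatches occur at site 14 (C↔T), site 21 (A↔T).
That gives 2 mismatches out of 21 aligned sites, so the Hamming distance is 2.

2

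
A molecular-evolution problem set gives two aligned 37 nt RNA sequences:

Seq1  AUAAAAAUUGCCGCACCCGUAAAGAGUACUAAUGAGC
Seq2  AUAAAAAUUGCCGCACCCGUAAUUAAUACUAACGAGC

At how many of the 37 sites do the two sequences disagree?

Mismatches occur at site 23 (A/U), site 24 (G/U), site 26 (G/A), site 33 (U/C).
That gives 4 mismatches out of 37 aligned sites, so the Hamming distance is 4.

4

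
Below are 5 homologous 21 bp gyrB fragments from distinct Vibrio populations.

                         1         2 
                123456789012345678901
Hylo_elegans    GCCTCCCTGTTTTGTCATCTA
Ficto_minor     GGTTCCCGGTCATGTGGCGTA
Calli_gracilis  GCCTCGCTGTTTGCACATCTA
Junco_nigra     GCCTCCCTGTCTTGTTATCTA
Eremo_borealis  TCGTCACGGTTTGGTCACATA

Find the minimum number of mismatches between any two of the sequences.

Pairwise Hamming distances:
  Hylo_elegans vs Ficto_minor: 9
  Hylo_elegans vs Calli_gracilis: 4
  Hylo_elegans vs Junco_nigra: 2
  Hylo_elegans vs Eremo_borealis: 7
  Ficto_minor vs Calli_gracilis: 13
  Ficto_minor vs Junco_nigra: 8
  Ficto_minor vs Eremo_borealis: 10
  Calli_gracilis vs Junco_nigra: 6
  Calli_gracilis vs Eremo_borealis: 8
  Junco_nigra vs Eremo_borealis: 9
The smallest is 2, between Hylo_elegans and Junco_nigra.

2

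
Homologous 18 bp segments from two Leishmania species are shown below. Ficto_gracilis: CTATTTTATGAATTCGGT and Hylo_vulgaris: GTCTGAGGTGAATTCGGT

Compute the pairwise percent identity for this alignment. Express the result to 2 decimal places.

66.67%

The sequences differ at positions 1 (C/G), 3 (A/C), 5 (T/G), 6 (T/A), 7 (T/G), 8 (A/G).
12 of the 18 sites match, so the percent identity is 12/18 × 100 = 66.67%.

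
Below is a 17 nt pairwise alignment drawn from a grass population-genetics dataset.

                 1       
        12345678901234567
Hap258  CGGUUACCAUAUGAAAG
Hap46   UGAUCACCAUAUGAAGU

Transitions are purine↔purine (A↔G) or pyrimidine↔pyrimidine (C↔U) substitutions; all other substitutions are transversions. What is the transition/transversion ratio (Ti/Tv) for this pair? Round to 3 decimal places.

4.000

The sequences differ at positions 1 (C/U, transition), 3 (G/A, transition), 5 (U/C, transition), 16 (A/G, transition), 17 (G/U, transversion).
Of the 5 differences, 4 transitions and 1 transversion, so Ti/Tv = 4/1 = 4.000.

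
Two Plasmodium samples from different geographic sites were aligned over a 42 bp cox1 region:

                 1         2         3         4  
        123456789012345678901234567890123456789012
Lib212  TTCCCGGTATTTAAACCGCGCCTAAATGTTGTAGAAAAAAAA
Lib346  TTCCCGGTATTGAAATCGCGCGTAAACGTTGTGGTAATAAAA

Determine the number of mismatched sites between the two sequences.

Differing sites — 12:T/G; 16:C/T; 22:C/G; 27:T/C; 33:A/G; 35:A/T; 38:A/T.
That gives 7 mismatches out of 42 aligned sites, so the Hamming distance is 7.

7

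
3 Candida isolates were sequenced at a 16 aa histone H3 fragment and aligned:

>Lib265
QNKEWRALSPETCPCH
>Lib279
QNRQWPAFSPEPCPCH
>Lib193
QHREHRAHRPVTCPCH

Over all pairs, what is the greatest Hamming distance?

8

Pairwise Hamming distances:
  Lib265 vs Lib279: 5
  Lib265 vs Lib193: 6
  Lib279 vs Lib193: 8
The largest is 8, between Lib279 and Lib193.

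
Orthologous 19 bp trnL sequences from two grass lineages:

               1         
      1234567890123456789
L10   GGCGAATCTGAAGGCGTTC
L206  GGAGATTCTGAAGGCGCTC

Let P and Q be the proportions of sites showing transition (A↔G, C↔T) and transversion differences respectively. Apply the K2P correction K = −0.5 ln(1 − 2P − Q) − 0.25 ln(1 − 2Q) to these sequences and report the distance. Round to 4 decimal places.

Mismatches occur at site 3 (C/A, transversion), site 6 (A/T, transversion), site 17 (T/C, transition).
Of the 3 differences, 1 transition and 2 transversions over 19 sites: P = 1/19 = 0.052632, Q = 2/19 = 0.105263.
d = −0.5·ln(0.789473) − 0.25·ln(0.789474) = −0.5·(-0.236390) − 0.25·(-0.236388) = 0.1773.

0.1773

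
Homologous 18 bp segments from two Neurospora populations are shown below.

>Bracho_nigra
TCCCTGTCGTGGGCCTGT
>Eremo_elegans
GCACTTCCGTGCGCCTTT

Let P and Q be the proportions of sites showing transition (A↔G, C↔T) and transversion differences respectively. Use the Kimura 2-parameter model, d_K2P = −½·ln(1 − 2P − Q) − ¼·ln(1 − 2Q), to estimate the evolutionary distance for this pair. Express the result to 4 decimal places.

0.4490

Differing sites — 1:T/G (Tv); 3:C/A (Tv); 6:G/T (Tv); 7:T/C (Ti); 12:G/C (Tv); 17:G/T (Tv).
Of the 6 differences, 1 transition and 5 transversions over 18 sites: P = 1/18 = 0.055556, Q = 5/18 = 0.277778.
d = −0.5·ln(0.611110) − 0.25·ln(0.444444) = −0.5·(-0.492478) − 0.25·(-0.810931) = 0.4490.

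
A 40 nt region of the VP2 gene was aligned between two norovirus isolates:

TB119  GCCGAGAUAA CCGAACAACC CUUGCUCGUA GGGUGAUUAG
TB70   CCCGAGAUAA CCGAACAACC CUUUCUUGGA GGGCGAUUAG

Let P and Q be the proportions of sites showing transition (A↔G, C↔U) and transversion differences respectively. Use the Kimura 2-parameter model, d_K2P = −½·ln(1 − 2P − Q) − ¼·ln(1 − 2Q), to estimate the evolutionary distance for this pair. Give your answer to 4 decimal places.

Mismatches occur at site 1 (G↔C, transversion), site 24 (G↔U, transversion), site 27 (C↔U, transition), site 29 (U↔G, transversion), site 34 (U↔C, transition).
Of the 5 differences, 2 transitions and 3 transversions over 40 sites: P = 2/40 = 0.050000, Q = 3/40 = 0.075000.
d = −0.5·ln(0.825000) − 0.25·ln(0.850000) = −0.5·(-0.192372) − 0.25·(-0.162519) = 0.1368.

0.1368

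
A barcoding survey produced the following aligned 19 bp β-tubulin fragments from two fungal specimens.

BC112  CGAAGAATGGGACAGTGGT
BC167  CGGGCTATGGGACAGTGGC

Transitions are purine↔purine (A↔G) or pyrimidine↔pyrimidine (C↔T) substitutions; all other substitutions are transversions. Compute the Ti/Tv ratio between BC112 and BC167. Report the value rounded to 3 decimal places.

The sequences differ at positions 3 (A/G, transition), 4 (A/G, transition), 5 (G/C, transversion), 6 (A/T, transversion), 19 (T/C, transition).
Of the 5 differences, 3 transitions and 2 transversions, so Ti/Tv = 3/2 = 1.500.

1.500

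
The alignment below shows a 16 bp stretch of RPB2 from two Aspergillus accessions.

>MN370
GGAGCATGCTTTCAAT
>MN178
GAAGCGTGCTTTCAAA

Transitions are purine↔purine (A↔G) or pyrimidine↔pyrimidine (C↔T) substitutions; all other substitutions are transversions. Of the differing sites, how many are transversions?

Mismatches occur at site 2 (G→A, transition), site 6 (A→G, transition), site 16 (T→A, transversion).
Of the 3 differences, 2 transitions and 1 transversion, so the answer is 1.

1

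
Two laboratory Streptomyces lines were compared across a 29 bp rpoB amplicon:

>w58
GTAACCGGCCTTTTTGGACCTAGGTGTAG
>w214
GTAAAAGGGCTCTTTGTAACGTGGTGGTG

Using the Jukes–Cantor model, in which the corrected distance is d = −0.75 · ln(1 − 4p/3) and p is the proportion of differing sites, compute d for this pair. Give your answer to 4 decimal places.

0.4618

Differing sites — 5:C/A; 6:C/A; 9:C/G; 12:T/C; 17:G/T; 19:C/A; 21:T/G; 22:A/T; 27:T/G; 28:A/T.
p = 10/29 = 0.344828.
d = −0.75 · ln(1 − (4/3)·0.344828) = −0.75 · ln(0.540229) = −0.75 · (-0.615762) = 0.4618.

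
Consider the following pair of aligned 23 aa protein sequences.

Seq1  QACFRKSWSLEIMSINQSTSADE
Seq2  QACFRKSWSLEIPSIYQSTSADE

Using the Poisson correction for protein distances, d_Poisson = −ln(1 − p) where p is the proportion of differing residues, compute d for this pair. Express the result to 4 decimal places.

Mismatches occur at site 13 (M/P), site 16 (N/Y).
p = 2/23 = 0.086957.
d = −ln(1 − 0.086957) = −ln(0.913043) = 0.0910.

0.0910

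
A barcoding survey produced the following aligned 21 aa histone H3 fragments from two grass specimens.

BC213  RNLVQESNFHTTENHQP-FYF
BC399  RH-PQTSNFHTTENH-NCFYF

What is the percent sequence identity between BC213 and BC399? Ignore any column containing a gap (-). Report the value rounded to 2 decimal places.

Excluding the 3 gap columns leaves 18 comparable sites.
The sequences differ at positions 2 (N/H), 4 (V/P), 6 (E/T), 17 (P/N).
14 of the 18 comparable sites match, so the percent identity is 14/18 × 100 = 77.78%.

77.78%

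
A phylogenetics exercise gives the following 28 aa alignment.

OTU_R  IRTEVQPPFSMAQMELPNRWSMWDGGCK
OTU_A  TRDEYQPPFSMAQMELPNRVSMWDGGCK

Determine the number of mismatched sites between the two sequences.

Differing sites — 1:I/T; 3:T/D; 5:V/Y; 20:W/V.
That gives 4 mismatches out of 28 aligned sites, so the Hamming distance is 4.

4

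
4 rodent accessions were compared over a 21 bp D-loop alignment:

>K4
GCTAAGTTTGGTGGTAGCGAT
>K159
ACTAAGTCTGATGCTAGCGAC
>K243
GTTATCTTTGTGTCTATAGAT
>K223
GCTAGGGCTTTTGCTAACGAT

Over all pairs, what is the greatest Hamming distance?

Pairwise Hamming distances:
  K4 vs K159: 5
  K4 vs K243: 9
  K4 vs K223: 7
  K159 vs K243: 11
  K159 vs K223: 7
  K243 vs K223: 10
The largest is 11, between K159 and K243.

11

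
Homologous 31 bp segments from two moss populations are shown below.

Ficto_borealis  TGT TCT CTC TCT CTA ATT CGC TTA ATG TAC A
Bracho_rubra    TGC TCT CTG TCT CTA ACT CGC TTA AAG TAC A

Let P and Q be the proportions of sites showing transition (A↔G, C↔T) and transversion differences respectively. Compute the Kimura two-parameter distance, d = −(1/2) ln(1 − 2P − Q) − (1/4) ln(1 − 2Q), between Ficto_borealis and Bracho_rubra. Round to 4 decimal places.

Differing sites — 3:T/C (Ti); 9:C/G (Tv); 17:T/C (Ti); 26:T/A (Tv).
Of the 4 differences, 2 transitions and 2 transversions over 31 sites: P = 2/31 = 0.064516, Q = 2/31 = 0.064516.
d = −0.5·ln(0.806452) − 0.25·ln(0.870968) = −0.5·(-0.215111) − 0.25·(-0.138150) = 0.1421.

0.1421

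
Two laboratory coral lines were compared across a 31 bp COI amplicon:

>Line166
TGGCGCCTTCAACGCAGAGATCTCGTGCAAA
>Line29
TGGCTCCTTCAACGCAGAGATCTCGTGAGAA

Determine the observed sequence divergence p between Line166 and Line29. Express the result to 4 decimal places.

Mismatches occur at site 5 (G→T), site 28 (C→A), site 29 (A→G).
There are 3 differences over 31 sites, so p = 3/31 = 0.0968.

0.0968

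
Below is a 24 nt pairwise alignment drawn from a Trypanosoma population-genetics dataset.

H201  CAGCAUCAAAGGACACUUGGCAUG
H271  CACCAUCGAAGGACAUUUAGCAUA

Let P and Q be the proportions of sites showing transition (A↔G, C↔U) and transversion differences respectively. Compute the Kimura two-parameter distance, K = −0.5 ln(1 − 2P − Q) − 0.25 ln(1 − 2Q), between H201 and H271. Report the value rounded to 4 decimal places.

The sequences differ at positions 3 (G/C, transversion), 8 (A/G, transition), 16 (C/U, transition), 19 (G/A, transition), 24 (G/A, transition).
Of the 5 differences, 4 transitions and 1 transversion over 24 sites: P = 4/24 = 0.166667, Q = 1/24 = 0.041667.
d = −0.5·ln(0.624999) − 0.25·ln(0.916666) = −0.5·(-0.470005) − 0.25·(-0.087012) = 0.2568.

0.2568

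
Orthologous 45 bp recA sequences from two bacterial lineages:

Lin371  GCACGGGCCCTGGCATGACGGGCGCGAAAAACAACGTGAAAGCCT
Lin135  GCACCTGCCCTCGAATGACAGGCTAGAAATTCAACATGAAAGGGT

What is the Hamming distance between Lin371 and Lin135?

12

Mismatches occur at site 5 (G/C), site 6 (G/T), site 12 (G/C), site 14 (C/A), site 20 (G/A), site 24 (G/T), site 25 (C/A), site 30 (A/T), site 31 (A/T), site 36 (G/A), site 43 (C/G), site 44 (C/G).
That gives 12 mismatches out of 45 aligned sites, so the Hamming distance is 12.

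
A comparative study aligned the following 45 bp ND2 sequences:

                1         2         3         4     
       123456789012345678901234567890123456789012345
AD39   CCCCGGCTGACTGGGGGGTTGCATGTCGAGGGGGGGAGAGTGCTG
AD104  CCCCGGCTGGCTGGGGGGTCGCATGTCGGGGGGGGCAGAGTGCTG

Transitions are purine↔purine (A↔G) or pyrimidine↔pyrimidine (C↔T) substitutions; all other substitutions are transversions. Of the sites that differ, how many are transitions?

Mismatches occur at site 10 (A↔G, transition), site 20 (T↔C, transition), site 29 (A↔G, transition), site 36 (G↔C, transversion).
Of the 4 differences, 3 transitions and 1 transversion, so the answer is 3.

3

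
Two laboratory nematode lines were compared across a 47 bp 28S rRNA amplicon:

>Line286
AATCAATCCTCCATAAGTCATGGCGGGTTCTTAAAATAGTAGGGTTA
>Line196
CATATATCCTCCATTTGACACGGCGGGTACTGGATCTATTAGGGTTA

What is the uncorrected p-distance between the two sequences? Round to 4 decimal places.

The sequences differ at positions 1 (A/C), 4 (C/A), 5 (A/T), 15 (A/T), 16 (A/T), 18 (T/A), 21 (T/C), 29 (T/A), 32 (T/G), 33 (A/G), 35 (A/T), 36 (A/C), 39 (G/T).
There are 13 differences over 47 sites, so p = 13/47 = 0.2766.

0.2766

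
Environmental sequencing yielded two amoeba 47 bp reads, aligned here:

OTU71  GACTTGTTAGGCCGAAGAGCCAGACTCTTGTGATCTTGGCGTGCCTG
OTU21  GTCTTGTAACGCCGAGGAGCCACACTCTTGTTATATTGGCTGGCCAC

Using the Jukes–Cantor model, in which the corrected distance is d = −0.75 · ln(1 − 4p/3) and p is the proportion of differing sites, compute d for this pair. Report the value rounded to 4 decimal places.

Mismatches occur at site 2 (A/T), site 8 (T/A), site 10 (G/C), site 16 (A/G), site 23 (G/C), site 32 (G/T), site 35 (C/A), site 41 (G/T), site 42 (T/G), site 46 (T/A), site 47 (G/C).
p = 11/47 = 0.234043.
d = −0.75 · ln(1 − (4/3)·0.234043) = −0.75 · ln(0.687943) = −0.75 · (-0.374049) = 0.2805.

0.2805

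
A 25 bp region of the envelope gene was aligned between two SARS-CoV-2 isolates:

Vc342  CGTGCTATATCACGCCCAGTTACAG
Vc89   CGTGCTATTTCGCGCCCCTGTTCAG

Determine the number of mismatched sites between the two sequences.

The sequences differ at positions 9 (A/T), 12 (A/G), 18 (A/C), 19 (G/T), 20 (T/G), 22 (A/T).
That gives 6 mismatches out of 25 aligned sites, so the Hamming distance is 6.

6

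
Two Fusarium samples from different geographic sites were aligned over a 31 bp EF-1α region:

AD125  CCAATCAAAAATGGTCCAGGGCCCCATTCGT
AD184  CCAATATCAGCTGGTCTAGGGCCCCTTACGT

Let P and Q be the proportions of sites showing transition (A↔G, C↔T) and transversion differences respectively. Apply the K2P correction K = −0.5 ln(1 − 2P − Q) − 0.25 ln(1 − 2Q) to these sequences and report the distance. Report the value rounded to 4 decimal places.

Mismatches occur at site 6 (C→A, transversion), site 7 (A→T, transversion), site 8 (A→C, transversion), site 10 (A→G, transition), site 11 (A→C, transversion), site 17 (C→T, transition), site 26 (A→T, transversion), site 28 (T→A, transversion).
Of the 8 differences, 2 transitions and 6 transversions over 31 sites: P = 2/31 = 0.064516, Q = 6/31 = 0.193548.
d = −0.5·ln(0.677420) − 0.25·ln(0.612904) = −0.5·(-0.389464) − 0.25·(-0.489547) = 0.3171.

0.3171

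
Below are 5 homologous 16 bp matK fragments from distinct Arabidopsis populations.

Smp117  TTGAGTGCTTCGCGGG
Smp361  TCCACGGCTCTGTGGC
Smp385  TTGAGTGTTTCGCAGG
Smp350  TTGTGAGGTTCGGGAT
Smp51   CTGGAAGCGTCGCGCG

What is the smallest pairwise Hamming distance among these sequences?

Pairwise Hamming distances:
  Smp117 vs Smp361: 8
  Smp117 vs Smp385: 2
  Smp117 vs Smp350: 6
  Smp117 vs Smp51: 6
  Smp361 vs Smp385: 10
  Smp361 vs Smp350: 11
  Smp361 vs Smp51: 12
  Smp385 vs Smp350: 7
  Smp385 vs Smp51: 8
  Smp350 vs Smp51: 8
The smallest is 2, between Smp117 and Smp385.

2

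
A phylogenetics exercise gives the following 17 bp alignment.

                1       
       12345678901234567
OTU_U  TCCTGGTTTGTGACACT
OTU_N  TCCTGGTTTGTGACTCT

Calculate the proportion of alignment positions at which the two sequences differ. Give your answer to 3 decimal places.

0.059

Differing sites — 15:A/T.
There are 1 differences over 17 sites, so p = 1/17 = 0.059.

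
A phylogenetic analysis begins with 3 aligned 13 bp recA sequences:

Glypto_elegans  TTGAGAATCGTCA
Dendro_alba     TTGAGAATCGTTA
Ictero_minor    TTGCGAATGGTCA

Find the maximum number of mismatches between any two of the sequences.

3

Pairwise Hamming distances:
  Glypto_elegans vs Dendro_alba: 1
  Glypto_elegans vs Ictero_minor: 2
  Dendro_alba vs Ictero_minor: 3
The largest is 3, between Dendro_alba and Ictero_minor.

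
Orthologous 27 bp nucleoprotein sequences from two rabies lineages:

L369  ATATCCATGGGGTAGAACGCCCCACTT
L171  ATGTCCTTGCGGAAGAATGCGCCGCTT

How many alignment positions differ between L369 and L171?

7

The sequences differ at positions 3 (A/G), 7 (A/T), 10 (G/C), 13 (T/A), 18 (C/T), 21 (C/G), 24 (A/G).
That gives 7 mismatches out of 27 aligned sites, so the Hamming distance is 7.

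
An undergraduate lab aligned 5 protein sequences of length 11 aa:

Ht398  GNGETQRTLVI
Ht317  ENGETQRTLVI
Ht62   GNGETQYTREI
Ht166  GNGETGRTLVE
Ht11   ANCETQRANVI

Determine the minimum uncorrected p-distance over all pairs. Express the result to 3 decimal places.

0.091

Pairwise Hamming distances:
  Ht398 vs Ht317: 1
  Ht398 vs Ht62: 3
  Ht398 vs Ht166: 2
  Ht398 vs Ht11: 4
  Ht317 vs Ht62: 4
  Ht317 vs Ht166: 3
  Ht317 vs Ht11: 4
  Ht62 vs Ht166: 5
  Ht62 vs Ht11: 6
  Ht166 vs Ht11: 6
The smallest is 1 mismatch, between Ht398 and Ht317; p = 1/11 = 0.091.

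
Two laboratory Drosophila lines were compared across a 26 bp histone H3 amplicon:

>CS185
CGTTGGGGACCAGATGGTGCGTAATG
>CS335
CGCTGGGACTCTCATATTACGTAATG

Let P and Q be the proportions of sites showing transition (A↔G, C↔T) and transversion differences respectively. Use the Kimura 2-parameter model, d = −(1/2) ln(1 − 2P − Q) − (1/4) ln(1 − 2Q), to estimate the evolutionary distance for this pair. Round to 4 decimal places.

The sequences differ at positions 3 (T/C, transition), 8 (G/A, transition), 9 (A/C, transversion), 10 (C/T, transition), 12 (A/T, transversion), 13 (G/C, transversion), 16 (G/A, transition), 17 (G/T, transversion), 19 (G/A, transition).
Of the 9 differences, 5 transitions and 4 transversions over 26 sites: P = 5/26 = 0.192308, Q = 4/26 = 0.153846.
d = −0.5·ln(0.461538) − 0.25·ln(0.692308) = −0.5·(-0.773191) − 0.25·(-0.367724) = 0.4785.

0.4785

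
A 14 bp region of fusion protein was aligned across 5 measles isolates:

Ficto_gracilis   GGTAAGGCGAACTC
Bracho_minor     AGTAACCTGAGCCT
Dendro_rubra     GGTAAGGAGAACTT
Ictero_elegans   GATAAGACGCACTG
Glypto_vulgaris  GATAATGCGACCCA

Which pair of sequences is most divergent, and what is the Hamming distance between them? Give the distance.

Pairwise Hamming distances:
  Ficto_gracilis vs Bracho_minor: 7
  Ficto_gracilis vs Dendro_rubra: 2
  Ficto_gracilis vs Ictero_elegans: 4
  Ficto_gracilis vs Glypto_vulgaris: 5
  Bracho_minor vs Dendro_rubra: 6
  Bracho_minor vs Ictero_elegans: 9
  Bracho_minor vs Glypto_vulgaris: 7
  Dendro_rubra vs Ictero_elegans: 5
  Dendro_rubra vs Glypto_vulgaris: 6
  Ictero_elegans vs Glypto_vulgaris: 6
The largest is 9, between Bracho_minor and Ictero_elegans.

9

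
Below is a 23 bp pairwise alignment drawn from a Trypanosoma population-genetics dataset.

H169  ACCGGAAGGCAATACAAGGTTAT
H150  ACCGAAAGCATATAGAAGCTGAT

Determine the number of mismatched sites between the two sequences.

Differing sites — 5:G/A; 9:G/C; 10:C/A; 11:A/T; 15:C/G; 19:G/C; 21:T/G.
That gives 7 mismatches out of 23 aligned sites, so the Hamming distance is 7.

7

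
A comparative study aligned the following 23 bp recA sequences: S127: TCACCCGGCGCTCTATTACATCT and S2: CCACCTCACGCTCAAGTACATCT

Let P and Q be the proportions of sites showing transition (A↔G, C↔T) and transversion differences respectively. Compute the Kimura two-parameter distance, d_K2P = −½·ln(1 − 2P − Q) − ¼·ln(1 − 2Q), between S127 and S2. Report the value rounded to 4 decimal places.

Differing sites — 1:T/C (Ti); 6:C/T (Ti); 7:G/C (Tv); 8:G/A (Ti); 14:T/A (Tv); 16:T/G (Tv).
Of the 6 differences, 3 transitions and 3 transversions over 23 sites: P = 3/23 = 0.130435, Q = 3/23 = 0.130435.
d = −0.5·ln(0.608695) − 0.25·ln(0.739130) = −0.5·(-0.496438) − 0.25·(-0.302281) = 0.3238.

0.3238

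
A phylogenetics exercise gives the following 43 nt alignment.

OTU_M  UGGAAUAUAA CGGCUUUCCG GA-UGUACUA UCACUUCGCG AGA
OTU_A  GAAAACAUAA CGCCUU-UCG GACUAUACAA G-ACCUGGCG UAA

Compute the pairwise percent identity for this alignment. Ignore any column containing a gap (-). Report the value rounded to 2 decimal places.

67.50%

Excluding the 3 gap columns leaves 40 comparable sites.
Differing sites — 1:U/G; 2:G/A; 3:G/A; 6:U/C; 13:G/C; 18:C/U; 25:G/A; 29:U/A; 31:U/G; 35:U/C; 37:C/G; 41:A/U; 42:G/A.
27 of the 40 comparable sites match, so the percent identity is 27/40 × 100 = 67.50%.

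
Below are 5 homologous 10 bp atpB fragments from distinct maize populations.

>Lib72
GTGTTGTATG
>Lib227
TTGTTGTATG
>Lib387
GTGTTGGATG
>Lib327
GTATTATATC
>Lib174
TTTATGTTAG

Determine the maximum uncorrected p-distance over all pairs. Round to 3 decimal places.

Pairwise Hamming distances:
  Lib72 vs Lib227: 1
  Lib72 vs Lib387: 1
  Lib72 vs Lib327: 3
  Lib72 vs Lib174: 5
  Lib227 vs Lib387: 2
  Lib227 vs Lib327: 4
  Lib227 vs Lib174: 4
  Lib387 vs Lib327: 4
  Lib387 vs Lib174: 6
  Lib327 vs Lib174: 7
The largest is 7 mismatches, between Lib327 and Lib174; p = 7/10 = 0.700.

0.700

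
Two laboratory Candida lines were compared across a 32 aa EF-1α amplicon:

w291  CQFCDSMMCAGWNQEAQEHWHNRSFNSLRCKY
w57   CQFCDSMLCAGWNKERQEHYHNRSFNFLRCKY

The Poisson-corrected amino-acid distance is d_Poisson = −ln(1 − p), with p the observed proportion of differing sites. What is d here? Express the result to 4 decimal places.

Mismatches occur at site 8 (M/L), site 14 (Q/K), site 16 (A/R), site 20 (W/Y), site 27 (S/F).
p = 5/32 = 0.156250.
d = −ln(1 − 0.156250) = −ln(0.843750) = 0.1699.

0.1699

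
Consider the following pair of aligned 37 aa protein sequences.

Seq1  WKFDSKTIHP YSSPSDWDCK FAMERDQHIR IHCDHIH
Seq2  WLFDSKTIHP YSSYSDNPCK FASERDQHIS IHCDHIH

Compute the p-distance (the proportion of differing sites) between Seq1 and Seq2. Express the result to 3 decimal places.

Mismatches occur at site 2 (K→L), site 14 (P→Y), site 17 (W→N), site 18 (D→P), site 23 (M→S), site 30 (R→S).
There are 6 differences over 37 sites, so p = 6/37 = 0.162.

0.162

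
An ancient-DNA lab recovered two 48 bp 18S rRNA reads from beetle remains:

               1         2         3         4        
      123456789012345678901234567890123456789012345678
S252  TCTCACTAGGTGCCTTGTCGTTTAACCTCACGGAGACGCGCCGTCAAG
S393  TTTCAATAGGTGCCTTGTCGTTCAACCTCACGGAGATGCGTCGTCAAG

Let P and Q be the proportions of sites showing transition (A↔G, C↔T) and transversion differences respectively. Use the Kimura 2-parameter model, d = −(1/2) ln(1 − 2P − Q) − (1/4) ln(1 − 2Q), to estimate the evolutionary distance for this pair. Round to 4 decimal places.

Mismatches occur at site 2 (C/T, transition), site 6 (C/A, transversion), site 23 (T/C, transition), site 37 (C/T, transition), site 41 (C/T, transition).
Of the 5 differences, 4 transitions and 1 transversion over 48 sites: P = 4/48 = 0.083333, Q = 1/48 = 0.020833.
d = −0.5·ln(0.812501) − 0.25·ln(0.958334) = −0.5·(-0.207638) − 0.25·(-0.042559) = 0.1145.

0.1145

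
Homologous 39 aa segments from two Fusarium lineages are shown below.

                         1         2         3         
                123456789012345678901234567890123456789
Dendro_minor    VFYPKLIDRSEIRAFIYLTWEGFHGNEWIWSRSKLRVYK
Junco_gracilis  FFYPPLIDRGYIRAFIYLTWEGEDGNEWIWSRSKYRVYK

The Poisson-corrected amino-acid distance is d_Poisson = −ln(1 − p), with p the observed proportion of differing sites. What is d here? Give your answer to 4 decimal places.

Differing sites — 1:V/F; 5:K/P; 10:S/G; 11:E/Y; 23:F/E; 24:H/D; 35:L/Y.
p = 7/39 = 0.179487.
d = −ln(1 − 0.179487) = −ln(0.820513) = 0.1978.

0.1978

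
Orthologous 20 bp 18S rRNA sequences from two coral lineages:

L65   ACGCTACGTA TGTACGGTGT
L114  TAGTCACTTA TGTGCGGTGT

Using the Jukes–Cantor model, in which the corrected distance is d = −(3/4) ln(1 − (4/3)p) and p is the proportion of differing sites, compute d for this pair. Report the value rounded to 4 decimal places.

0.3831

Differing sites — 1:A/T; 2:C/A; 4:C/T; 5:T/C; 8:G/T; 14:A/G.
p = 6/20 = 0.300000.
d = −0.75 · ln(1 − (4/3)·0.300000) = −0.75 · ln(0.600000) = −0.75 · (-0.510826) = 0.3831.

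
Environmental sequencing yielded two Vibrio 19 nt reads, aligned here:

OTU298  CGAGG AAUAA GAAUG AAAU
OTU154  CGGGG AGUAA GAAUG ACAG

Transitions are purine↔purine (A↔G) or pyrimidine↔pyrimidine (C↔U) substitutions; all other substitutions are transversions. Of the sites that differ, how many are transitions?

2

The sequences differ at positions 3 (A/G, transition), 7 (A/G, transition), 17 (A/C, transversion), 19 (U/G, transversion).
Of the 4 differences, 2 transitions and 2 transversions, so the answer is 2.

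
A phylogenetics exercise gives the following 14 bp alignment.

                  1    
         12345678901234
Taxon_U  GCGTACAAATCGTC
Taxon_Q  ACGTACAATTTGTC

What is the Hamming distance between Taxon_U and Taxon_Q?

Differing sites — 1:G/A; 9:A/T; 11:C/T.
That gives 3 mismatches out of 14 aligned sites, so the Hamming distance is 3.

3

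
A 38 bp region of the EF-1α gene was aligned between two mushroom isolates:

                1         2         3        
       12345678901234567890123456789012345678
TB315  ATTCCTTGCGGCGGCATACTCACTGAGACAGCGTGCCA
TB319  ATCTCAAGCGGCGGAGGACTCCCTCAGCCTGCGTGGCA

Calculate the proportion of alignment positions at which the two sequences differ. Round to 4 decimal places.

The sequences differ at positions 3 (T/C), 4 (C/T), 6 (T/A), 7 (T/A), 15 (C/A), 16 (A/G), 17 (T/G), 22 (A/C), 25 (G/C), 28 (A/C), 30 (A/T), 36 (C/G).
There are 12 differences over 38 sites, so p = 12/38 = 0.3158.

0.3158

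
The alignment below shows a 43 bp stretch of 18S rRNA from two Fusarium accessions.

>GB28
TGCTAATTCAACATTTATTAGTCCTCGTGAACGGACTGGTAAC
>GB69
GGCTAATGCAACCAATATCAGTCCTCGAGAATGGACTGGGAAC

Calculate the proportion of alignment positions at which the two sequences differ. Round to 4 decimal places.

0.2093

The sequences differ at positions 1 (T/G), 8 (T/G), 13 (A/C), 14 (T/A), 15 (T/A), 19 (T/C), 28 (T/A), 32 (C/T), 40 (T/G).
There are 9 differences over 43 sites, so p = 9/43 = 0.2093.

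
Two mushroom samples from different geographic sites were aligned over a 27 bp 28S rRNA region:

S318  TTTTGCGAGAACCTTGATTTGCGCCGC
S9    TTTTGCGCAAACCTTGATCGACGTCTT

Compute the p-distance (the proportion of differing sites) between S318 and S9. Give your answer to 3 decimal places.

0.296

Mismatches occur at site 8 (A↔C), site 9 (G↔A), site 19 (T↔C), site 20 (T↔G), site 21 (G↔A), site 24 (C↔T), site 26 (G↔T), site 27 (C↔T).
There are 8 differences over 27 sites, so p = 8/27 = 0.296.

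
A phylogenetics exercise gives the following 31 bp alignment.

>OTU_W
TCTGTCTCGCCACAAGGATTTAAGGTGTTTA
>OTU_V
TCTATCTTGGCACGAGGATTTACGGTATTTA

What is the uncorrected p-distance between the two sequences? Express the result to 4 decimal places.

Mismatches occur at site 4 (G/A), site 8 (C/T), site 10 (C/G), site 14 (A/G), site 23 (A/C), site 27 (G/A).
There are 6 differences over 31 sites, so p = 6/31 = 0.1935.

0.1935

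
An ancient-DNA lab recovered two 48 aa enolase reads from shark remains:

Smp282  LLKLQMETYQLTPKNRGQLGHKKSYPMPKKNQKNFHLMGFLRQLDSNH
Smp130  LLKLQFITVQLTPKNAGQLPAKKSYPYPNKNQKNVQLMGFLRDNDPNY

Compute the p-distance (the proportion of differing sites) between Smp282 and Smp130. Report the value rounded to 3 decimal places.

0.292

Differing sites — 6:M/F; 7:E/I; 9:Y/V; 16:R/A; 20:G/P; 21:H/A; 27:M/Y; 29:K/N; 35:F/V; 36:H/Q; 43:Q/D; 44:L/N; 46:S/P; 48:H/Y.
There are 14 differences over 48 sites, so p = 14/48 = 0.292.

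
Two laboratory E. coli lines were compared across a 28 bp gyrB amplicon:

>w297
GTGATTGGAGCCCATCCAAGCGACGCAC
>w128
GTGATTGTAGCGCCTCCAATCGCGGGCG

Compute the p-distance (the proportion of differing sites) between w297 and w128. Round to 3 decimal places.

0.321

Differing sites — 8:G/T; 12:C/G; 14:A/C; 20:G/T; 23:A/C; 24:C/G; 26:C/G; 27:A/C; 28:C/G.
There are 9 differences over 28 sites, so p = 9/28 = 0.321.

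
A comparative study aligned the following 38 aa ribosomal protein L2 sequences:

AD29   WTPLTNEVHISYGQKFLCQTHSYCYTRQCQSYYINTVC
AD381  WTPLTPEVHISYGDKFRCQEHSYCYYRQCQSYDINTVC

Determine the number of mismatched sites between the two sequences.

6

The sequences differ at positions 6 (N/P), 14 (Q/D), 17 (L/R), 20 (T/E), 26 (T/Y), 33 (Y/D).
That gives 6 mismatches out of 38 aligned sites, so the Hamming distance is 6.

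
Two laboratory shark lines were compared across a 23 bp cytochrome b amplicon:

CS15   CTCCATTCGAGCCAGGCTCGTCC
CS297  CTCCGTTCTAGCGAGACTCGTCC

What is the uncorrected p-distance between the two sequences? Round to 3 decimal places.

0.174

Mismatches occur at site 5 (A→G), site 9 (G→T), site 13 (C→G), site 16 (G→A).
There are 4 differences over 23 sites, so p = 4/23 = 0.174.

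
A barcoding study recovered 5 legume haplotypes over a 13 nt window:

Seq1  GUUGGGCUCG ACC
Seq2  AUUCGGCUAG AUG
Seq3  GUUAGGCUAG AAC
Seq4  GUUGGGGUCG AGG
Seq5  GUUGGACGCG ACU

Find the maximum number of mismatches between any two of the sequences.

Pairwise Hamming distances:
  Seq1 vs Seq2: 5
  Seq1 vs Seq3: 3
  Seq1 vs Seq4: 3
  Seq1 vs Seq5: 3
  Seq2 vs Seq3: 4
  Seq2 vs Seq4: 5
  Seq2 vs Seq5: 7
  Seq3 vs Seq4: 5
  Seq3 vs Seq5: 6
  Seq4 vs Seq5: 5
The largest is 7, between Seq2 and Seq5.

7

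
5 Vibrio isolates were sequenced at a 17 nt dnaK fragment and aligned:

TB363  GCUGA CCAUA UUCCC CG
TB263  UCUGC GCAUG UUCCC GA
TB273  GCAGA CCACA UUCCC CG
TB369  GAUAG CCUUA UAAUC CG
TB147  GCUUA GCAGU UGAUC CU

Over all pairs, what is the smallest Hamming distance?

Pairwise Hamming distances:
  TB363 vs TB263: 6
  TB363 vs TB273: 2
  TB363 vs TB369: 7
  TB363 vs TB147: 8
  TB263 vs TB273: 8
  TB263 vs TB369: 12
  TB263 vs TB147: 10
  TB273 vs TB369: 9
  TB273 vs TB147: 9
  TB369 vs TB147: 9
The smallest is 2, between TB363 and TB273.

2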